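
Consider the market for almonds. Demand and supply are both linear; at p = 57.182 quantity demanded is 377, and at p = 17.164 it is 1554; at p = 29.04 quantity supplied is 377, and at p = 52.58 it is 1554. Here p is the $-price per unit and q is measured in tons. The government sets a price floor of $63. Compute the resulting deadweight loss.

Demand slope = (17.164 − 57.182)/(1554 − 377) = −0.034, so p = 70 − 0.034q.
Supply slope = (52.58 − 29.04)/(1554 − 377) = 0.02, so p = 21.5 + 0.02q.
Competitive equilibrium: 70 − 0.034q = 21.5 + 0.02q → q* = 898.14815, p* = 39.46296.
At the floor p = 63, quantity demanded = (70 − 63)/0.034 = 205.88235.
Sellers' marginal cost at q' = 205.88235: 21.5 + 0.02·205.88235 = 25.61765.
Δq = 898.14815 − 205.88235 = 692.2658; wedge = 63 − 25.61765 = 37.38235.
DWL = ½ × 692.2658 × 37.38235 = $12939.26.

$12939.26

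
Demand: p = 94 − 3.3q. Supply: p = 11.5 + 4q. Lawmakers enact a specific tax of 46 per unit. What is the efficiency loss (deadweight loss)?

144.93

Competitive equilibrium: 94 − 3.3q = 11.5 + 4q → q* = 11.3014, p* = 56.7055.
With the tax, the buyer price exceeds the seller price by 46: (94 − 3.3q) − (11.5 + 4q) = 46 → q' = 5.
Δq = 11.3014 − 5 = 6.3014; the wedge equals the tax, 46.
Deadweight loss = ½ × 6.3014 × 46 = 144.93.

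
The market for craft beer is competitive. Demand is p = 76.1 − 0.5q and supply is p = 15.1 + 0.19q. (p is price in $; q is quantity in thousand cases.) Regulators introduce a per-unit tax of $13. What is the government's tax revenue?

$904.35 thousand

Competitive equilibrium: 76.1 − 0.5q = 15.1 + 0.19q → q* = 88.4058, p* = 31.8971.
With the tax, the buyer price exceeds the seller price by 13: (76.1 − 0.5q) − (15.1 + 0.19q) = 13 → q' = 69.5652.
Tax revenue = 13 × 69.5652 = $904.35 thousand.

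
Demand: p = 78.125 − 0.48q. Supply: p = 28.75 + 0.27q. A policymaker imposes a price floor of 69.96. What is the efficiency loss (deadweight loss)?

Competitive equilibrium: 78.125 − 0.48q = 28.75 + 0.27q → q* = 65.8333, p* = 46.525.
At the floor p = 69.96, quantity demanded = (78.125 − 69.96)/0.48 = 17.0104.
Sellers' marginal cost at q' = 17.0104: 28.75 + 0.27·17.0104 = 33.3428.
Δq = 65.8333 − 17.0104 = 48.8229; wedge = 69.96 − 33.3428 = 36.6172.
Welfare loss = ½ × 48.8229 × 36.6172 = 893.88.

893.88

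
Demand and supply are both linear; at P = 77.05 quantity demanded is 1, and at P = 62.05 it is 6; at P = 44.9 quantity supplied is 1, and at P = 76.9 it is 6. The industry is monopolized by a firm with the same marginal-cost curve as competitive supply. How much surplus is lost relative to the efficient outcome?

5.38

Demand slope = (62.05 − 77.05)/(6 − 1) = −3, so P = 80.05 − 3Q.
Supply slope = (76.9 − 44.9)/(6 − 1) = 6.4, so P = 38.5 + 6.4Q.
Competitive equilibrium: 80.05 − 3Q = 38.5 + 6.4Q → Q* = 4.4202, P* = 66.7894.
Marginal revenue: MR = 80.05 − 6Q. Set MR = MC: 80.05 − 6Q = 38.5 + 6.4Q → Q_m = 3.3508.
Price P_m = 80.05 − 3·3.3508 = 69.9976; MC(Q_m) = 38.5 + 6.4·3.3508 = 59.9451.
Competitive Q* = 4.4202, so ΔQ = 1.0694; wedge = 69.9976 − 59.9451 = 10.0525.
Deadweight loss = ½ × 1.0694 × 10.0525 = 5.38.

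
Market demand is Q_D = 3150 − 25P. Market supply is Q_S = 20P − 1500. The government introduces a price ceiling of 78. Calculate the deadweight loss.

In inverse form: demand P = 126 − 0.04Q, supply P = 75 + 0.05Q.
Competitive equilibrium: 126 − 0.04Q = 75 + 0.05Q → Q* = 566.6667, P* = 103.3333.
At the ceiling P = 78, quantity supplied = (78 − 75)/0.05 = 60.
Willingness to pay at Q' = 60: 126 − 0.04·60 = 123.6.
ΔQ = 566.6667 − 60 = 506.6667; wedge = 123.6 − 78 = 45.6.
Welfare loss = ½ × 506.6667 × 45.6 = 11552.

11552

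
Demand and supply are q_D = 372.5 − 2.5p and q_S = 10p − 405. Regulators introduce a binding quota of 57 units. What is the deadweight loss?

6400

In inverse form: demand p = 149 − 0.4q, supply p = 40.5 + 0.1q.
Competitive equilibrium: 149 − 0.4q = 40.5 + 0.1q → q* = 217, p* = 62.2.
At q = 57: demand price = 149 − 0.4·57 = 126.2; supply price = 40.5 + 0.1·57 = 46.2.
Δq = 217 − 57 = 160; wedge = 126.2 − 46.2 = 80.
Deadweight loss = ½ × 160 × 80 = 6400.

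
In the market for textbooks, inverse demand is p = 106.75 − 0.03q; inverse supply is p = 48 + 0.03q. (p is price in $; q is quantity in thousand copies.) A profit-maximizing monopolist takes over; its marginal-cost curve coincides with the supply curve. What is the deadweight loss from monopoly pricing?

Competitive equilibrium: 106.75 − 0.03q = 48 + 0.03q → q* = 979.16667, p* = 77.375.
Marginal revenue: MR = 106.75 − 0.06q. Set MR = MC: 106.75 − 0.06q = 48 + 0.03q → q_m = 652.77778.
Price p_m = 106.75 − 0.03·652.77778 = 87.16667; MC(q_m) = 48 + 0.03·652.77778 = 67.58333.
Competitive q* = 979.16667, so Δq = 326.38889; wedge = 87.16667 − 67.58333 = 19.58334.
Deadweight loss = ½ × 326.38889 × 19.58334 = $3195.89 thousand.

$3195.89 thousand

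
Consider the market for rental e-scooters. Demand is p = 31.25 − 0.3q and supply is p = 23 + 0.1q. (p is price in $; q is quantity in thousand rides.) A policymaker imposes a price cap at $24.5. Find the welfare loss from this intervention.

$6.33 thousand

Competitive equilibrium: 31.25 − 0.3q = 23 + 0.1q → q* = 20.625, p* = 25.0625.
At the ceiling p = 24.5, quantity supplied = (24.5 − 23)/0.1 = 15.
Willingness to pay at q' = 15: 31.25 − 0.3·15 = 26.75.
Δq = 20.625 − 15 = 5.625; wedge = 26.75 − 24.5 = 2.25.
Welfare loss = ½ × 5.625 × 2.25 = $6.33 thousand.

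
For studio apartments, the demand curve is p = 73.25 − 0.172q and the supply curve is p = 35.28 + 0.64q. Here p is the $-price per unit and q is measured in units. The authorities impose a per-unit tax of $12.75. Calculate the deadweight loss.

$100.10

Competitive equilibrium: 73.25 − 0.172q = 35.28 + 0.64q → q* = 46.7611, p* = 65.2071.
With the tax, the buyer price exceeds the seller price by 12.75: (73.25 − 0.172q) − (35.28 + 0.64q) = 12.75 → q' = 31.0591.
Δq = 46.7611 − 31.0591 = 15.702; the wedge equals the tax, 12.75.
The triangle = ½ × 15.702 × 12.75 = $100.10.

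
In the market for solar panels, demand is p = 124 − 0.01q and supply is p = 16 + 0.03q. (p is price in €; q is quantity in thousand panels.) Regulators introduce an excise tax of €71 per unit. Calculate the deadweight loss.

€63012.50 thousand

Competitive equilibrium: 124 − 0.01q = 16 + 0.03q → q* = 2700, p* = 97.
With the tax, the buyer price exceeds the seller price by 71: (124 − 0.01q) − (16 + 0.03q) = 71 → q' = 925.
Δq = 2700 − 925 = 1775; the wedge equals the tax, 71.
The triangle = ½ × 1775 × 71 = €63012.50 thousand.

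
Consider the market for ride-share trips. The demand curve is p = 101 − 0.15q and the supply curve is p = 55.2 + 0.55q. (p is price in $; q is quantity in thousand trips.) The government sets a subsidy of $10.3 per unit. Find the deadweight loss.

$75.78 thousand

Competitive equilibrium: 101 − 0.15q = 55.2 + 0.55q → q* = 65.4286, p* = 91.1857.
The subsidy lowers effective supply by 10.3: p = 44.9 + 0.55q.
New quantity: 101 − 0.15q = 44.9 + 0.55q → q' = 80.1429.
Overproduction Δq = 80.1429 − 65.4286 = 14.7143; wedge = subsidy = 10.3.
Welfare loss = ½ × 14.7143 × 10.3 = $75.78 thousand.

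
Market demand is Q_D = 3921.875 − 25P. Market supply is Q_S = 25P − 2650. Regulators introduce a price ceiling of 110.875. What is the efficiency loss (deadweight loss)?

In inverse form: demand P = 156.875 − 0.04Q, supply P = 106 + 0.04Q.
Competitive equilibrium: 156.875 − 0.04Q = 106 + 0.04Q → Q* = 635.9375, P* = 131.4375.
At the ceiling P = 110.875, quantity supplied = (110.875 − 106)/0.04 = 121.875.
Willingness to pay at Q' = 121.875: 156.875 − 0.04·121.875 = 152.
ΔQ = 635.9375 − 121.875 = 514.0625; wedge = 152 − 110.875 = 41.125.
Deadweight loss = ½ × 514.0625 × 41.125 = 10570.41.

10570.41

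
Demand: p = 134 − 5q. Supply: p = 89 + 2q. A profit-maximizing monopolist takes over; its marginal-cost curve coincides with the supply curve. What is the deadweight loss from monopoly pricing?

25.11

Competitive equilibrium: 134 − 5q = 89 + 2q → q* = 6.4286, p* = 101.8571.
Marginal revenue: MR = 134 − 10q. Set MR = MC: 134 − 10q = 89 + 2q → q_m = 3.75.
Price p_m = 134 − 5·3.75 = 115.25; MC(q_m) = 89 + 2·3.75 = 96.5.
Competitive q* = 6.4286, so Δq = 2.6786; wedge = 115.25 − 96.5 = 18.75.
The triangle = ½ × 2.6786 × 18.75 = 25.11.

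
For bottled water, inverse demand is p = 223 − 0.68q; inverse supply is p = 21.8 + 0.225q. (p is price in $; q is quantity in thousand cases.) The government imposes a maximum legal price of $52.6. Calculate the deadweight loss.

Competitive equilibrium: 223 − 0.68q = 21.8 + 0.225q → q* = 222.3204, p* = 71.8221.
At the ceiling p = 52.6, quantity supplied = (52.6 − 21.8)/0.225 = 136.8889.
Willingness to pay at q' = 136.8889: 223 − 0.68·136.8889 = 129.9155.
Δq = 222.3204 − 136.8889 = 85.4315; wedge = 129.9155 − 52.6 = 77.3155.
DWL = ½ × 85.4315 × 77.3155 = $3302.59 thousand.

$3302.59 thousand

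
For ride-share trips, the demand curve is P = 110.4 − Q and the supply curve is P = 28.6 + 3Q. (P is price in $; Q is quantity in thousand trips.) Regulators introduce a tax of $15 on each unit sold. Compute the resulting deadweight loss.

$28.125 thousand

Competitive equilibrium: 110.4 − Q = 28.6 + 3Q → Q* = 20.45, P* = 89.95.
With the tax, the buyer price exceeds the seller price by 15: (110.4 − Q) − (28.6 + 3Q) = 15 → Q' = 16.7.
ΔQ = 20.45 − 16.7 = 3.75; the wedge equals the tax, 15.
The triangle = ½ × 3.75 × 15 = $28.125 thousand.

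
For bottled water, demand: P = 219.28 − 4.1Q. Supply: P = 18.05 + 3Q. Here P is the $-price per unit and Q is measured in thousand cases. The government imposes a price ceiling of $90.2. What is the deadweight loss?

$65.40 thousand

Competitive equilibrium: 219.28 − 4.1Q = 18.05 + 3Q → Q* = 28.3423, P* = 103.0768.
At the ceiling P = 90.2, quantity supplied = (90.2 − 18.05)/3 = 24.05.
Willingness to pay at Q' = 24.05: 219.28 − 4.1·24.05 = 120.675.
ΔQ = 28.3423 − 24.05 = 4.2923; wedge = 120.675 − 90.2 = 30.475.
Deadweight loss = ½ × 4.2923 × 30.475 = $65.40 thousand.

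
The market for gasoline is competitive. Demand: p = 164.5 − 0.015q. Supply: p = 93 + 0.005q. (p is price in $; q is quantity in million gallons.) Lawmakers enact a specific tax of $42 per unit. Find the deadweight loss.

$44100 million

Competitive equilibrium: 164.5 − 0.015q = 93 + 0.005q → q* = 3575, p* = 110.875.
With the tax, the buyer price exceeds the seller price by 42: (164.5 − 0.015q) − (93 + 0.005q) = 42 → q' = 1475.
Δq = 3575 − 1475 = 2100; the wedge equals the tax, 42.
Welfare loss = ½ × 2100 × 42 = $44100 million.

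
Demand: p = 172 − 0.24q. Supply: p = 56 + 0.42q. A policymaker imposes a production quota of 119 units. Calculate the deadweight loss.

1063.07

Competitive equilibrium: 172 − 0.24q = 56 + 0.42q → q* = 175.7576, p* = 129.8182.
At q = 119: demand price = 172 − 0.24·119 = 143.44; supply price = 56 + 0.42·119 = 105.98.
Δq = 175.7576 − 119 = 56.7576; wedge = 143.44 − 105.98 = 37.46.
Deadweight loss = ½ × 56.7576 × 37.46 = 1063.07.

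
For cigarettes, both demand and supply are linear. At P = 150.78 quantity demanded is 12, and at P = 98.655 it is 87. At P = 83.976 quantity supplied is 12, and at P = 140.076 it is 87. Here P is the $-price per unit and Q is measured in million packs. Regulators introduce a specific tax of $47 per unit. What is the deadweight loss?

$765.42 million

Demand slope = (98.655 − 150.78)/(87 − 12) = −0.695, so P = 159.12 − 0.695Q.
Supply slope = (140.076 − 83.976)/(87 − 12) = 0.748, so P = 75 + 0.748Q.
Competitive equilibrium: 159.12 − 0.695Q = 75 + 0.748Q → Q* = 58.2952, P* = 118.6048.
With the tax, the buyer price exceeds the seller price by 47: (159.12 − 0.695Q) − (75 + 0.748Q) = 47 → Q' = 25.7242.
ΔQ = 58.2952 − 25.7242 = 32.571; the wedge equals the tax, 47.
Welfare loss = ½ × 32.571 × 47 = $765.42 million.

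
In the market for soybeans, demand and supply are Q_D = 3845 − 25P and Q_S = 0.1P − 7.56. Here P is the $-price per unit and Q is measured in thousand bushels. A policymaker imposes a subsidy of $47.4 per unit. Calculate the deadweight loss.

In inverse form: demand P = 153.8 − 0.04Q, supply P = 75.6 + 10Q.
Competitive equilibrium: 153.8 − 0.04Q = 75.6 + 10Q → Q* = 7.7888, P* = 153.4884.
The subsidy lowers effective supply by 47.4: P = 28.2 + 10Q.
New quantity: 153.8 − 0.04Q = 28.2 + 10Q → Q' = 12.51.
Overproduction ΔQ = 12.51 − 7.7888 = 4.7212; wedge = subsidy = 47.4.
The triangle = ½ × 4.7212 × 47.4 = $111.89 thousand.

$111.89 thousand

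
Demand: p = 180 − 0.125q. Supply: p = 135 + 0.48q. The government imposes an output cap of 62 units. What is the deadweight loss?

Competitive equilibrium: 180 − 0.125q = 135 + 0.48q → q* = 74.3802, p* = 170.7025.
At q = 62: demand price = 180 − 0.125·62 = 172.25; supply price = 135 + 0.48·62 = 164.76.
Δq = 74.3802 − 62 = 12.3802; wedge = 172.25 − 164.76 = 7.49.
DWL = ½ × 12.3802 × 7.49 = 46.36.

46.36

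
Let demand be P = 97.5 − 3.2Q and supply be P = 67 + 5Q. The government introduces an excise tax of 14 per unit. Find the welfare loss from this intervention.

Competitive equilibrium: 97.5 − 3.2Q = 67 + 5Q → Q* = 3.7195, P* = 85.5976.
With the tax, the buyer price exceeds the seller price by 14: (97.5 − 3.2Q) − (67 + 5Q) = 14 → Q' = 2.0122.
ΔQ = 3.7195 − 2.0122 = 1.7073; the wedge equals the tax, 14.
DWL = ½ × 1.7073 × 14 = 11.95.

11.95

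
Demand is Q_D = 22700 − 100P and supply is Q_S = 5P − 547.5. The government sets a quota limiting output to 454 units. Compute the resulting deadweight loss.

In inverse form: demand P = 227 − 0.01Q, supply P = 109.5 + 0.2Q.
Competitive equilibrium: 227 − 0.01Q = 109.5 + 0.2Q → Q* = 559.5238, P* = 221.4048.
At Q = 454: demand price = 227 − 0.01·454 = 222.46; supply price = 109.5 + 0.2·454 = 200.3.
ΔQ = 559.5238 − 454 = 105.5238; wedge = 222.46 − 200.3 = 22.16.
The triangle = ½ × 105.5238 × 22.16 = 1169.20.

1169.20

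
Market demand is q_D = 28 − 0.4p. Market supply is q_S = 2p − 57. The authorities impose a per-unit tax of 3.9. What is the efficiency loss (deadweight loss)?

In inverse form: demand p = 70 − 2.5q, supply p = 28.5 + 0.5q.
Competitive equilibrium: 70 − 2.5q = 28.5 + 0.5q → q* = 13.8333, p* = 35.4167.
With the tax, the buyer price exceeds the seller price by 3.9: (70 − 2.5q) − (28.5 + 0.5q) = 3.9 → q' = 12.5333.
Δq = 13.8333 − 12.5333 = 1.3; the wedge equals the tax, 3.9.
DWL = ½ × 1.3 × 3.9 = 2.535.

2.535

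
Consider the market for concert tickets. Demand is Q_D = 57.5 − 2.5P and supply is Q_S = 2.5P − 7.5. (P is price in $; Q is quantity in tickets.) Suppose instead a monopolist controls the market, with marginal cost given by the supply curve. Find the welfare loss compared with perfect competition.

$27.78

In inverse form: demand P = 23 − 0.4Q, supply P = 3 + 0.4Q.
Competitive equilibrium: 23 − 0.4Q = 3 + 0.4Q → Q* = 25, P* = 13.
Marginal revenue: MR = 23 − 0.8Q. Set MR = MC: 23 − 0.8Q = 3 + 0.4Q → Q_m = 16.6667.
Price P_m = 23 − 0.4·16.6667 = 16.3333; MC(Q_m) = 3 + 0.4·16.6667 = 9.6667.
Competitive Q* = 25, so ΔQ = 8.3333; wedge = 16.3333 − 9.6667 = 6.6666.
Deadweight loss = ½ × 8.3333 × 6.6666 = $27.78.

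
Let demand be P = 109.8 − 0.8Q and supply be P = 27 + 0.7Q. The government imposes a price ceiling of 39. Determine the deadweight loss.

Competitive equilibrium: 109.8 − 0.8Q = 27 + 0.7Q → Q* = 55.2, P* = 65.64.
At the ceiling P = 39, quantity supplied = (39 − 27)/0.7 = 17.1429.
Willingness to pay at Q' = 17.1429: 109.8 − 0.8·17.1429 = 96.0857.
ΔQ = 55.2 − 17.1429 = 38.0571; wedge = 96.0857 − 39 = 57.0857.
Deadweight loss = ½ × 38.0571 × 57.0857 = 1086.26.

1086.26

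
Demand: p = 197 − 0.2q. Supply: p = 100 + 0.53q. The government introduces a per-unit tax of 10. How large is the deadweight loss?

68.49

Competitive equilibrium: 197 − 0.2q = 100 + 0.53q → q* = 132.8767, p* = 170.4247.
With the tax, the buyer price exceeds the seller price by 10: (197 − 0.2q) − (100 + 0.53q) = 10 → q' = 119.1781.
Δq = 132.8767 − 119.1781 = 13.6986; the wedge equals the tax, 10.
The triangle = ½ × 13.6986 × 10 = 68.49.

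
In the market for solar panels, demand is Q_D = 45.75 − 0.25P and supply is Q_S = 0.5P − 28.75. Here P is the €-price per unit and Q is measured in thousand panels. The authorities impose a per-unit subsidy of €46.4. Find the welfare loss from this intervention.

In inverse form: demand P = 183 − 4Q, supply P = 57.5 + 2Q.
Competitive equilibrium: 183 − 4Q = 57.5 + 2Q → Q* = 20.9167, P* = 99.3333.
The subsidy lowers effective supply by 46.4: P = 11.1 + 2Q.
New quantity: 183 − 4Q = 11.1 + 2Q → Q' = 28.65.
Overproduction ΔQ = 28.65 − 20.9167 = 7.7333; wedge = subsidy = 46.4.
Welfare loss = ½ × 7.7333 × 46.4 = €179.41 thousand.

€179.41 thousand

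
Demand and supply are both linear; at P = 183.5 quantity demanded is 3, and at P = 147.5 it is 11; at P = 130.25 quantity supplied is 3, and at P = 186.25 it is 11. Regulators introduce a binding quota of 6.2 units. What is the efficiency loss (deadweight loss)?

Demand slope = (147.5 − 183.5)/(11 − 3) = −4.5, so P = 197 − 4.5Q.
Supply slope = (186.25 − 130.25)/(11 − 3) = 7, so P = 109.25 + 7Q.
Competitive equilibrium: 197 − 4.5Q = 109.25 + 7Q → Q* = 7.6304, P* = 162.663.
At Q = 6.2: demand price = 197 − 4.5·6.2 = 169.1; supply price = 109.25 + 7·6.2 = 152.65.
ΔQ = 7.6304 − 6.2 = 1.4304; wedge = 169.1 − 152.65 = 16.45.
Welfare loss = ½ × 1.4304 × 16.45 = 11.77.

11.77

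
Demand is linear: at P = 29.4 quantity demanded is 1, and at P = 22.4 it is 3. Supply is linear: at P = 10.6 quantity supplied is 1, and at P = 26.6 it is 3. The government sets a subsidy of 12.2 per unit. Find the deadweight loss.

6.47

Demand slope = (22.4 − 29.4)/(3 − 1) = −3.5, so P = 32.9 − 3.5Q.
Supply slope = (26.6 − 10.6)/(3 − 1) = 8, so P = 2.6 + 8Q.
Competitive equilibrium: 32.9 − 3.5Q = 2.6 + 8Q → Q* = 2.6348, P* = 23.6783.
The subsidy lowers effective supply by 12.2: P = 8Q − 9.6.
New quantity: 32.9 − 3.5Q = 8Q − 9.6 → Q' = 3.6957.
Overproduction ΔQ = 3.6957 − 2.6348 = 1.0609; wedge = subsidy = 12.2.
Deadweight loss = ½ × 1.0609 × 12.2 = 6.47.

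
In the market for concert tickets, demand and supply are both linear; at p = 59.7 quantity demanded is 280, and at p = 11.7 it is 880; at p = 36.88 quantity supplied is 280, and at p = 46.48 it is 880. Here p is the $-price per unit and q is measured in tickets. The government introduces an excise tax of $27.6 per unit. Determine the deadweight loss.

Demand slope = (11.7 − 59.7)/(880 − 280) = −0.08, so p = 82.1 − 0.08q.
Supply slope = (46.48 − 36.88)/(880 − 280) = 0.016, so p = 32.4 + 0.016q.
Competitive equilibrium: 82.1 − 0.08q = 32.4 + 0.016q → q* = 517.7083, p* = 40.6833.
With the tax, the buyer price exceeds the seller price by 27.6: (82.1 − 0.08q) − (32.4 + 0.016q) = 27.6 → q' = 230.2083.
Δq = 517.7083 − 230.2083 = 287.5; the wedge equals the tax, 27.6.
Deadweight loss = ½ × 287.5 × 27.6 = $3967.50.

$3967.50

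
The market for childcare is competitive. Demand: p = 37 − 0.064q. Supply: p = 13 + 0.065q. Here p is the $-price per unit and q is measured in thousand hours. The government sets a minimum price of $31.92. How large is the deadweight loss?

$733.93 thousand

Competitive equilibrium: 37 − 0.064q = 13 + 0.065q → q* = 186.0465, p* = 25.093.
At the floor p = 31.92, quantity demanded = (37 − 31.92)/0.064 = 79.375.
Sellers' marginal cost at q' = 79.375: 13 + 0.065·79.375 = 18.1594.
Δq = 186.0465 − 79.375 = 106.6715; wedge = 31.92 − 18.1594 = 13.7606.
Deadweight loss = ½ × 106.6715 × 13.7606 = $733.93 thousand.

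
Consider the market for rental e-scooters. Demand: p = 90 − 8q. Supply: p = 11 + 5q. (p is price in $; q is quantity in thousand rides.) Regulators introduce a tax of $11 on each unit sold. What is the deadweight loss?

Competitive equilibrium: 90 − 8q = 11 + 5q → q* = 6.0769, p* = 41.3846.
With the tax, the buyer price exceeds the seller price by 11: (90 − 8q) − (11 + 5q) = 11 → q' = 5.2308.
Δq = 6.0769 − 5.2308 = 0.8461; the wedge equals the tax, 11.
Deadweight loss = ½ × 0.8461 × 11 = $4.65 thousand.

$4.65 thousand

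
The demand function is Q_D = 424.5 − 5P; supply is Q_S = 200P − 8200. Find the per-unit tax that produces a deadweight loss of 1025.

20.5

In inverse form: demand P = 84.9 − 0.2Q, supply P = 41 + 0.005Q.
Competitive equilibrium: 84.9 − 0.2Q = 41 + 0.005Q → Q* = 214.1463, P* = 42.0707.
A tax t gives ΔQ = t/0.205 and wedge t, so DWL = t²/0.41.
t²/0.41 = 1025 → t² = 420.25 → t = 20.5.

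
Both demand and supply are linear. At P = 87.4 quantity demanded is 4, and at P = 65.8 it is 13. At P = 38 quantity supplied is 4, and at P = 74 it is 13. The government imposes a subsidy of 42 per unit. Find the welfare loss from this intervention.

Demand slope = (65.8 − 87.4)/(13 − 4) = −2.4, so P = 97 − 2.4Q.
Supply slope = (74 − 38)/(13 − 4) = 4, so P = 22 + 4Q.
Competitive equilibrium: 97 − 2.4Q = 22 + 4Q → Q* = 11.7188, P* = 68.875.
The subsidy lowers effective supply by 42: P = 4Q − 20.
New quantity: 97 − 2.4Q = 4Q − 20 → Q' = 18.2813.
Overproduction ΔQ = 18.2813 − 11.7188 = 6.5625; wedge = subsidy = 42.
Welfare loss = ½ × 6.5625 × 42 = 137.81.

137.81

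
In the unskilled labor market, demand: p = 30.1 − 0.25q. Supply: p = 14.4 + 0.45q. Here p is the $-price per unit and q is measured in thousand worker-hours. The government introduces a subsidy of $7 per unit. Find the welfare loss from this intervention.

Competitive equilibrium: 30.1 − 0.25q = 14.4 + 0.45q → q* = 22.4286, p* = 24.4929.
The subsidy lowers effective supply by 7: p = 7.4 + 0.45q.
New quantity: 30.1 − 0.25q = 7.4 + 0.45q → q' = 32.4286.
Overproduction Δq = 32.4286 − 22.4286 = 10; wedge = subsidy = 7.
The triangle = ½ × 10 × 7 = $35 thousand.

$35 thousand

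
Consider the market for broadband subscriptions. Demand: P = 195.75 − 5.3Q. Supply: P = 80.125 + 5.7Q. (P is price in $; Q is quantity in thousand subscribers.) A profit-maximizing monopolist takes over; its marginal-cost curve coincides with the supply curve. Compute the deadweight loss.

Competitive equilibrium: 195.75 − 5.3Q = 80.125 + 5.7Q → Q* = 10.5114, P* = 140.0398.
Marginal revenue: MR = 195.75 − 10.6Q. Set MR = MC: 195.75 − 10.6Q = 80.125 + 5.7Q → Q_m = 7.0936.
Price P_m = 195.75 − 5.3·7.0936 = 158.1539; MC(Q_m) = 80.125 + 5.7·7.0936 = 120.5585.
Competitive Q* = 10.5114, so ΔQ = 3.4178; wedge = 158.1539 − 120.5585 = 37.5954.
The triangle = ½ × 3.4178 × 37.5954 = $64.25 thousand.

$64.25 thousand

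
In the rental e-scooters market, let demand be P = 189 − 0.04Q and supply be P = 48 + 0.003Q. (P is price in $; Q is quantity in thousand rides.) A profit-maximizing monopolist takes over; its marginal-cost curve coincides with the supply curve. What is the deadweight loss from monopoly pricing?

Competitive equilibrium: 189 − 0.04Q = 48 + 0.003Q → Q* = 3279.069767, P* = 57.837209.
Marginal revenue: MR = 189 − 0.08Q. Set MR = MC: 189 − 0.08Q = 48 + 0.003Q → Q_m = 1698.795181.
Price P_m = 189 − 0.04·1698.795181 = 121.048193; MC(Q_m) = 48 + 0.003·1698.795181 = 53.096386.
Competitive Q* = 3279.069767, so ΔQ = 1580.274586; wedge = 121.048193 − 53.096386 = 67.951807.
The triangle = ½ × 1580.274586 × 67.951807 = $53691.26 thousand.

$53691.26 thousand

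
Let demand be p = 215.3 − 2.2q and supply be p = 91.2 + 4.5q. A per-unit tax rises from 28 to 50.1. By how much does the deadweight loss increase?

Competitive equilibrium: 215.3 − 2.2q = 91.2 + 4.5q → q* = 18.5224, p* = 174.5507.
For a per-unit tax t: Δq = t/6.7, so DWL = ½·t·(t/6.7) = t²/13.4.
At t = 28: DWL = 58.507. At t = 50.1: DWL = 187.314.
Increase = 187.314 − 58.507 = 128.81.

128.81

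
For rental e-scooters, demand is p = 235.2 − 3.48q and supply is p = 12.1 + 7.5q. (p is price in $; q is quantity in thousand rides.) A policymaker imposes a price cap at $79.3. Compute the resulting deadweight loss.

Competitive equilibrium: 235.2 − 3.48q = 12.1 + 7.5q → q* = 20.3188, p* = 164.4907.
At the ceiling p = 79.3, quantity supplied = (79.3 − 12.1)/7.5 = 8.96.
Willingness to pay at q' = 8.96: 235.2 − 3.48·8.96 = 204.0192.
Δq = 20.3188 − 8.96 = 11.3588; wedge = 204.0192 − 79.3 = 124.7192.
Deadweight loss = ½ × 11.3588 × 124.7192 = $708.33 thousand.

$708.33 thousand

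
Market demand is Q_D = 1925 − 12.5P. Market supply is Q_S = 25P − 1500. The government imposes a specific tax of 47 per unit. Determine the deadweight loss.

9204.17

In inverse form: demand P = 154 − 0.08Q, supply P = 60 + 0.04Q.
Competitive equilibrium: 154 − 0.08Q = 60 + 0.04Q → Q* = 783.3333, P* = 91.3333.
With the tax, the buyer price exceeds the seller price by 47: (154 − 0.08Q) − (60 + 0.04Q) = 47 → Q' = 391.6667.
ΔQ = 783.3333 − 391.6667 = 391.6666; the wedge equals the tax, 47.
The triangle = ½ × 391.6666 × 47 = 9204.17.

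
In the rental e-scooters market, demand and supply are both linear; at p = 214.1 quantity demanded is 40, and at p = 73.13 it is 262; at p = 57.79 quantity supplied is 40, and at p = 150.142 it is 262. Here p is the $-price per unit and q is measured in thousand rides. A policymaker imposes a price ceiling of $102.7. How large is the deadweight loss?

Demand slope = (73.13 − 214.1)/(262 − 40) = −0.635, so p = 239.5 − 0.635q.
Supply slope = (150.142 − 57.79)/(262 − 40) = 0.416, so p = 41.15 + 0.416q.
Competitive equilibrium: 239.5 − 0.635q = 41.15 + 0.416q → q* = 188.725, p* = 119.6596.
At the ceiling p = 102.7, quantity supplied = (102.7 − 41.15)/0.416 = 147.9567.
Willingness to pay at q' = 147.9567: 239.5 − 0.635·147.9567 = 145.5475.
Δq = 188.725 − 147.9567 = 40.7683; wedge = 145.5475 − 102.7 = 42.8475.
Welfare loss = ½ × 40.7683 × 42.8475 = $873.41 thousand.

$873.41 thousand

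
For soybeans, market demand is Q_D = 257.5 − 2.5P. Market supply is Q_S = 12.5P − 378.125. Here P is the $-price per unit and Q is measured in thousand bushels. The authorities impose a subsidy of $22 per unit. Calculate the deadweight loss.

In inverse form: demand P = 103 − 0.4Q, supply P = 30.25 + 0.08Q.
Competitive equilibrium: 103 − 0.4Q = 30.25 + 0.08Q → Q* = 151.5625, P* = 42.375.
The subsidy lowers effective supply by 22: P = 8.25 + 0.08Q.
New quantity: 103 − 0.4Q = 8.25 + 0.08Q → Q' = 197.3958.
Overproduction ΔQ = 197.3958 − 151.5625 = 45.8333; wedge = subsidy = 22.
The triangle = ½ × 45.8333 × 22 = $504.17 thousand.

$504.17 thousand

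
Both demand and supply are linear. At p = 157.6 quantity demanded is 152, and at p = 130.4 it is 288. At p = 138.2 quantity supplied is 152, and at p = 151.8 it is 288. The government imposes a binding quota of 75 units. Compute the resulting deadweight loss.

3010.42

Demand slope = (130.4 − 157.6)/(288 − 152) = −0.2, so p = 188 − 0.2q.
Supply slope = (151.8 − 138.2)/(288 − 152) = 0.1, so p = 123 + 0.1q.
Competitive equilibrium: 188 − 0.2q = 123 + 0.1q → q* = 216.6667, p* = 144.6667.
At q = 75: demand price = 188 − 0.2·75 = 173; supply price = 123 + 0.1·75 = 130.5.
Δq = 216.6667 − 75 = 141.6667; wedge = 173 − 130.5 = 42.5.
DWL = ½ × 141.6667 × 42.5 = 3010.42.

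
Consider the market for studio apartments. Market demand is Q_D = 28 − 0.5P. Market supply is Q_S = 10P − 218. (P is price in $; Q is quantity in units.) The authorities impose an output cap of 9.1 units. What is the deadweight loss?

In inverse form: demand P = 56 − 2Q, supply P = 21.8 + 0.1Q.
Competitive equilibrium: 56 − 2Q = 21.8 + 0.1Q → Q* = 16.2857, P* = 23.4286.
At Q = 9.1: demand price = 56 − 2·9.1 = 37.8; supply price = 21.8 + 0.1·9.1 = 22.71.
ΔQ = 16.2857 − 9.1 = 7.1857; wedge = 37.8 − 22.71 = 15.09.
The triangle = ½ × 7.1857 × 15.09 = $54.22.

$54.22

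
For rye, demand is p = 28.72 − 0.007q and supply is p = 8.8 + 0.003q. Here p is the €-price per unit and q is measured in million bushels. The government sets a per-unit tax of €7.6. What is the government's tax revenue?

€9363.20 million

Competitive equilibrium: 28.72 − 0.007q = 8.8 + 0.003q → q* = 1992, p* = 14.776.
With the tax, the buyer price exceeds the seller price by 7.6: (28.72 − 0.007q) − (8.8 + 0.003q) = 7.6 → q' = 1232.
Tax revenue = 7.6 × 1232 = €9363.20 million.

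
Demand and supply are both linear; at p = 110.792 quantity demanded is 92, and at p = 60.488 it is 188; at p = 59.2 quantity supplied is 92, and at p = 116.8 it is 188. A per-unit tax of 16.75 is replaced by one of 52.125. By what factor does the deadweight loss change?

Demand slope = (60.488 − 110.792)/(188 − 92) = −0.524, so p = 159 − 0.524q.
Supply slope = (116.8 − 59.2)/(188 − 92) = 0.6, so p = 4 + 0.6q.
Competitive equilibrium: 159 − 0.524q = 4 + 0.6q → q* = 137.9004, p* = 86.7402.
For a per-unit tax t: Δq = t/1.124, so DWL = ½·t·(t/1.124) = t²/2.248.
At t = 16.75: DWL = 124.805. At t = 52.125: DWL = 1208.637.
Ratio = (52.125/16.75)² = 9.684.

9.684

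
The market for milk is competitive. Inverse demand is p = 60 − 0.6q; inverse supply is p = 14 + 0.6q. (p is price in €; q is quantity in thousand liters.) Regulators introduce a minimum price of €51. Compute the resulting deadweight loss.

Competitive equilibrium: 60 − 0.6q = 14 + 0.6q → q* = 38.3333, p* = 37.
At the floor p = 51, quantity demanded = (60 − 51)/0.6 = 15.
Sellers' marginal cost at q' = 15: 14 + 0.6·15 = 23.
Δq = 38.3333 − 15 = 23.3333; wedge = 51 − 23 = 28.
Deadweight loss = ½ × 23.3333 × 28 = €326.67 thousand.

€326.67 thousand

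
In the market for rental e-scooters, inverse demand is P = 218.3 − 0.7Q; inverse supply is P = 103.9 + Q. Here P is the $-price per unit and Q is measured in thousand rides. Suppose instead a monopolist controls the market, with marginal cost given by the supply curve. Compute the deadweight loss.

$327.45 thousand

Competitive equilibrium: 218.3 − 0.7Q = 103.9 + Q → Q* = 67.2941, P* = 171.1941.
Marginal revenue: MR = 218.3 − 1.4Q. Set MR = MC: 218.3 − 1.4Q = 103.9 + Q → Q_m = 47.6667.
Price P_m = 218.3 − 0.7·47.6667 = 184.9333; MC(Q_m) = 103.9 + 1·47.6667 = 151.5667.
Competitive Q* = 67.2941, so ΔQ = 19.6274; wedge = 184.9333 − 151.5667 = 33.3666.
Deadweight loss = ½ × 19.6274 × 33.3666 = $327.45 thousand.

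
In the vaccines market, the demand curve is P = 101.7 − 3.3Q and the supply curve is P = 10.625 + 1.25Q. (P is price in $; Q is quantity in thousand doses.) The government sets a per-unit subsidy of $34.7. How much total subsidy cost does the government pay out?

Competitive equilibrium: 101.7 − 3.3Q = 10.625 + 1.25Q → Q* = 20.0165, P* = 35.6456.
The subsidy lowers effective supply by 34.7: P = 1.25Q − 24.075.
New quantity: 101.7 − 3.3Q = 1.25Q − 24.075 → Q' = 27.6429.
Total subsidy cost = 34.7 × 27.6429 = $959.21 thousand.

$959.21 thousand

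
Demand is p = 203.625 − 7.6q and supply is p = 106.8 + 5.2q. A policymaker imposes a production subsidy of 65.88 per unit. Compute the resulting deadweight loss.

Competitive equilibrium: 203.625 − 7.6q = 106.8 + 5.2q → q* = 7.5645, p* = 146.1352.
The subsidy lowers effective supply by 65.88: p = 40.92 + 5.2q.
New quantity: 203.625 − 7.6q = 40.92 + 5.2q → q' = 12.7113.
Overproduction Δq = 12.7113 − 7.5645 = 5.1468; wedge = subsidy = 65.88.
DWL = ½ × 5.1468 × 65.88 = 169.54.

169.54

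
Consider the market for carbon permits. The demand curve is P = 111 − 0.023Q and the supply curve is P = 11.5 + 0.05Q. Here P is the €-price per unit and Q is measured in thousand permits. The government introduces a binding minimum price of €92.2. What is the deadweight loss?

Competitive equilibrium: 111 − 0.023Q = 11.5 + 0.05Q → Q* = 1363.0137, P* = 79.65068.
At the floor P = 92.2, quantity demanded = (111 − 92.2)/0.023 = 817.3913.
Sellers' marginal cost at Q' = 817.3913: 11.5 + 0.05·817.3913 = 52.36957.
ΔQ = 1363.0137 − 817.3913 = 545.6224; wedge = 92.2 − 52.36957 = 39.83043.
The triangle = ½ × 545.6224 × 39.83043 = €10866.19 thousand.

€10866.19 thousand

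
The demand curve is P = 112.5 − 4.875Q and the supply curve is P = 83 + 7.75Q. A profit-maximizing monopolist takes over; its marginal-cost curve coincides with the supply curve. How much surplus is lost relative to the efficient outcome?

Competitive equilibrium: 112.5 − 4.875Q = 83 + 7.75Q → Q* = 2.3366, P* = 101.1089.
Marginal revenue: MR = 112.5 − 9.75Q. Set MR = MC: 112.5 − 9.75Q = 83 + 7.75Q → Q_m = 1.6857.
Price P_m = 112.5 − 4.875·1.6857 = 104.2822; MC(Q_m) = 83 + 7.75·1.6857 = 96.0642.
Competitive Q* = 2.3366, so ΔQ = 0.6509; wedge = 104.2822 − 96.0642 = 8.218.
Welfare loss = ½ × 0.6509 × 8.218 = 2.67.

2.67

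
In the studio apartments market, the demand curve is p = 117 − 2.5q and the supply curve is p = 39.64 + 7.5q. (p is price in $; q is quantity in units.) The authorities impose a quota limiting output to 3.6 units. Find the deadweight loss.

Competitive equilibrium: 117 − 2.5q = 39.64 + 7.5q → q* = 7.736, p* = 97.66.
At q = 3.6: demand price = 117 − 2.5·3.6 = 108; supply price = 39.64 + 7.5·3.6 = 66.64.
Δq = 7.736 − 3.6 = 4.136; wedge = 108 − 66.64 = 41.36.
Deadweight loss = ½ × 4.136 × 41.36 = $85.53.

$85.53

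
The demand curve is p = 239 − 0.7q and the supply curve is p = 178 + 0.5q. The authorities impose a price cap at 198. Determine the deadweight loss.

70.42

Competitive equilibrium: 239 − 0.7q = 178 + 0.5q → q* = 50.8333, p* = 203.4167.
At the ceiling p = 198, quantity supplied = (198 − 178)/0.5 = 40.
Willingness to pay at q' = 40: 239 − 0.7·40 = 211.
Δq = 50.8333 − 40 = 10.8333; wedge = 211 − 198 = 13.
DWL = ½ × 10.8333 × 13 = 70.42.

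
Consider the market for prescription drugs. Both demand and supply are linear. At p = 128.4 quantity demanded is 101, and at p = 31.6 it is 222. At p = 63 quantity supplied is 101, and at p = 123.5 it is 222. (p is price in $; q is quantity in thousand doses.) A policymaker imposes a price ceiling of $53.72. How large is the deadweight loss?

Demand slope = (31.6 − 128.4)/(222 − 101) = −0.8, so p = 209.2 − 0.8q.
Supply slope = (123.5 − 63)/(222 − 101) = 0.5, so p = 12.5 + 0.5q.
Competitive equilibrium: 209.2 − 0.8q = 12.5 + 0.5q → q* = 151.3077, p* = 88.1538.
At the ceiling p = 53.72, quantity supplied = (53.72 − 12.5)/0.5 = 82.44.
Willingness to pay at q' = 82.44: 209.2 − 0.8·82.44 = 143.248.
Δq = 151.3077 − 82.44 = 68.8677; wedge = 143.248 − 53.72 = 89.528.
Deadweight loss = ½ × 68.8677 × 89.528 = $3082.79 thousand.

$3082.79 thousand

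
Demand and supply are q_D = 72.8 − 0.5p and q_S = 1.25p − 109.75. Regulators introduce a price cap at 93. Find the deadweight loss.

In inverse form: demand p = 145.6 − 2q, supply p = 87.8 + 0.8q.
Competitive equilibrium: 145.6 − 2q = 87.8 + 0.8q → q* = 20.6429, p* = 104.3143.
At the ceiling p = 93, quantity supplied = (93 − 87.8)/0.8 = 6.5.
Willingness to pay at q' = 6.5: 145.6 − 2·6.5 = 132.6.
Δq = 20.6429 − 6.5 = 14.1429; wedge = 132.6 − 93 = 39.6.
Welfare loss = ½ × 14.1429 × 39.6 = 280.03.

280.03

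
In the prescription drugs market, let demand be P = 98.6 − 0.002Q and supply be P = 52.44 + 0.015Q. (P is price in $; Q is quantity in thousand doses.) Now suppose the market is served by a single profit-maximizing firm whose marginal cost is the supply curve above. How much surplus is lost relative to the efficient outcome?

$694.39 thousand

Competitive equilibrium: 98.6 − 0.002Q = 52.44 + 0.015Q → Q* = 2715.29412, P* = 93.16941.
Marginal revenue: MR = 98.6 − 0.004Q. Set MR = MC: 98.6 − 0.004Q = 52.44 + 0.015Q → Q_m = 2429.47368.
Price P_m = 98.6 − 0.002·2429.47368 = 93.74105; MC(Q_m) = 52.44 + 0.015·2429.47368 = 88.88211.
Competitive Q* = 2715.29412, so ΔQ = 285.82044; wedge = 93.74105 − 88.88211 = 4.85894.
Welfare loss = ½ × 285.82044 × 4.85894 = $694.39 thousand.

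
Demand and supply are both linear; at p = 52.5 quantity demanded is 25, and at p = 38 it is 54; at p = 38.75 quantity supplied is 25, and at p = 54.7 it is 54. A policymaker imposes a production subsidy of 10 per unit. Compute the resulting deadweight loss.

47.62

Demand slope = (38 − 52.5)/(54 − 25) = −0.5, so p = 65 − 0.5q.
Supply slope = (54.7 − 38.75)/(54 − 25) = 0.55, so p = 25 + 0.55q.
Competitive equilibrium: 65 − 0.5q = 25 + 0.55q → q* = 38.0952, p* = 45.9524.
The subsidy lowers effective supply by 10: p = 15 + 0.55q.
New quantity: 65 − 0.5q = 15 + 0.55q → q' = 47.619.
Overproduction Δq = 47.619 − 38.0952 = 9.5238; wedge = subsidy = 10.
Welfare loss = ½ × 9.5238 × 10 = 47.62.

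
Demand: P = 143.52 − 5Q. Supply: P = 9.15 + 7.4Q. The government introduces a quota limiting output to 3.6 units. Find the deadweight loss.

324.66

Competitive equilibrium: 143.52 − 5Q = 9.15 + 7.4Q → Q* = 10.8363, P* = 89.3385.
At Q = 3.6: demand price = 143.52 − 5·3.6 = 125.52; supply price = 9.15 + 7.4·3.6 = 35.79.
ΔQ = 10.8363 − 3.6 = 7.2363; wedge = 125.52 − 35.79 = 89.73.
Welfare loss = ½ × 7.2363 × 89.73 = 324.66.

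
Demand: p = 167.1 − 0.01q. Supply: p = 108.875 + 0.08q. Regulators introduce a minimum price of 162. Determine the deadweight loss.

843.92

Competitive equilibrium: 167.1 − 0.01q = 108.875 + 0.08q → q* = 646.9444, p* = 160.6306.
At the floor p = 162, quantity demanded = (167.1 − 162)/0.01 = 510.
Sellers' marginal cost at q' = 510: 108.875 + 0.08·510 = 149.675.
Δq = 646.9444 − 510 = 136.9444; wedge = 162 − 149.675 = 12.325.
Deadweight loss = ½ × 136.9444 × 12.325 = 843.92.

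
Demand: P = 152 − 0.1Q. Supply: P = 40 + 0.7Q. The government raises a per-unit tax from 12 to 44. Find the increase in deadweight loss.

Competitive equilibrium: 152 − 0.1Q = 40 + 0.7Q → Q* = 140, P* = 138.
For a per-unit tax t: ΔQ = t/0.8, so DWL = ½·t·(t/0.8) = t²/1.6.
At t = 12: DWL = 90. At t = 44: DWL = 1210.
Increase = 1210 − 90 = 1120.

1120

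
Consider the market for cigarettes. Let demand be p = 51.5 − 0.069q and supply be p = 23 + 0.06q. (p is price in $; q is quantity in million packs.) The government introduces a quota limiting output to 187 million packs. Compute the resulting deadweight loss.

Competitive equilibrium: 51.5 − 0.069q = 23 + 0.06q → q* = 220.9302, p* = 36.2558.
At q = 187: demand price = 51.5 − 0.069·187 = 38.597; supply price = 23 + 0.06·187 = 34.22.
Δq = 220.9302 − 187 = 33.9302; wedge = 38.597 − 34.22 = 4.377.
Welfare loss = ½ × 33.9302 × 4.377 = $74.26 million.

$74.26 million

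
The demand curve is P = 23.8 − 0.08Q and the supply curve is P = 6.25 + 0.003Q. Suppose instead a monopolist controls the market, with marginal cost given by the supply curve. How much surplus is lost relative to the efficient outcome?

446.94

Competitive equilibrium: 23.8 − 0.08Q = 6.25 + 0.003Q → Q* = 211.4458, P* = 6.8843.
Marginal revenue: MR = 23.8 − 0.16Q. Set MR = MC: 23.8 − 0.16Q = 6.25 + 0.003Q → Q_m = 107.6687.
Price P_m = 23.8 − 0.08·107.6687 = 15.1865; MC(Q_m) = 6.25 + 0.003·107.6687 = 6.573.
Competitive Q* = 211.4458, so ΔQ = 103.7771; wedge = 15.1865 − 6.573 = 8.6135.
Welfare loss = ½ × 103.7771 × 8.6135 = 446.94.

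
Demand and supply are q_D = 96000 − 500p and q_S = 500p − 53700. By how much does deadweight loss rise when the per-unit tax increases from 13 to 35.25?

134195.31

In inverse form: demand p = 192 − 0.002q, supply p = 107.4 + 0.002q.
Competitive equilibrium: 192 − 0.002q = 107.4 + 0.002q → q* = 21150, p* = 149.7.
For a per-unit tax t: Δq = t/0.004, so DWL = ½·t·(t/0.004) = t²/0.008.
At t = 13: DWL = 21125. At t = 35.25: DWL = 155320.313.
Increase = 155320.313 − 21125 = 134195.31.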